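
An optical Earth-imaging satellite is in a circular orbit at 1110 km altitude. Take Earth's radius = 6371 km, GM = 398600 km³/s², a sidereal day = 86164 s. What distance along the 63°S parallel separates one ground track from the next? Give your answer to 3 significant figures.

Semi-major axis a = 6371 + 1110 = 7481 km. Period T = 2π√(a³/μ) = 2π√(7481³/398600) = 6439.5 s = 107.32 min.
Node shift per orbit = (6439.5/86164) × 360° = 26.90°.
Equatorial spacing = 26.90 × 111.2 km/° = 2992 km.
At 63° latitude, spacing = 2992 × cos(63°) = 1358 km.

1360 km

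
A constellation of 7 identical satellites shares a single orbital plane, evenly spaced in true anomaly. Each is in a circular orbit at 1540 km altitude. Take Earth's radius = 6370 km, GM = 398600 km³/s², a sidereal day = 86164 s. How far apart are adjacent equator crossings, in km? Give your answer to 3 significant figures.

465 km

Semi-major axis a = 6370 + 1540 = 7910 km. Period T = 2π√(a³/μ) = 2π√(7910³/398600) = 7001.3 s = 116.69 min.
Single-satellite node shift = (7001.3/86164) × 360° = 29.25°.
With 7 satellites evenly phased, successive equator crossings are 29.25/7 = 4.179° apart.
That is 4.179 × 111.2 = 465 km at the equator.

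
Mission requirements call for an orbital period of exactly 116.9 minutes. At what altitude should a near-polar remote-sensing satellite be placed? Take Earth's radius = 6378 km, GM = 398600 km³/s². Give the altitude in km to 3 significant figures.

T = 116.9 min = 7014.0 s.
From T = 2π√(a³/μ): a = (μ T²/4π²)^(1/3) = (398600 × 7014.0² / 4π²)^(1/3) = 7920 km.
Altitude h = a − R = 7920 − 6378 = 1542 km.

1540 km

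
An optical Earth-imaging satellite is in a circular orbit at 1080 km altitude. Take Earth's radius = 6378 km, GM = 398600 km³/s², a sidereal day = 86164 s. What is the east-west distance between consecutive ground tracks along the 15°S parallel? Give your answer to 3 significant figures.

2880 km

Semi-major axis a = 6378 + 1080 = 7458 km. Period T = 2π√(a³/μ) = 2π√(7458³/398600) = 6409.8 s = 106.83 min.
Node shift per orbit = (6409.8/86164) × 360° = 26.78°.
Equatorial spacing = 26.78 × 111.3 km/° = 2981 km.
At 15° latitude, spacing = 2981 × cos(15°) = 2880 km.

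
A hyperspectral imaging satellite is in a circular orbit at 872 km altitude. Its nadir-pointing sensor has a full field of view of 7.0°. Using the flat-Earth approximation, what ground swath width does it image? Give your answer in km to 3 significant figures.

107 km

Half-angle = 7.0°/2 = 3.5°.
Swath width ≈ 2h·tan(θ/2) = 2 × 872 × tan(3.5°) = 106.7 km.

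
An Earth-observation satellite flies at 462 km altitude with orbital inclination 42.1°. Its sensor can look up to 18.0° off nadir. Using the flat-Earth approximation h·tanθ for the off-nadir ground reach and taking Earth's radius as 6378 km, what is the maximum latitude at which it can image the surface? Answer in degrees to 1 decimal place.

For a prograde orbit the ground track reaches latitude ±i = ±42.1°.
Sensor half-swath on the ground ≈ 462·tan(18.0°) = 150 km = 1.35° of latitude.
Maximum observable latitude ≈ 42.1 + 1.35 = 43.4°.

43.4°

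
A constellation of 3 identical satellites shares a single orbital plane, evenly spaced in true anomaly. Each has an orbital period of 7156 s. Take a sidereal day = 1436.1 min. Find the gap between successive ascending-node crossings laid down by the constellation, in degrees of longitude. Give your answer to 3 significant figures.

9.97°

Single-satellite node shift = (7156.0/86166) × 360° = 29.90°.
With 3 satellites evenly phased, successive equator crossings are 29.90/3 = 9.966° apart.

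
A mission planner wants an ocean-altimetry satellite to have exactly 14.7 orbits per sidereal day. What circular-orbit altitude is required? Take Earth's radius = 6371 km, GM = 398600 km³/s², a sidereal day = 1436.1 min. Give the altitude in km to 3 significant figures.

655 km

Required period T = 86166 / 14.7 = 5861.6 s.
From T = 2π√(a³/μ): a = (μ T²/4π²)^(1/3) = (398600 × 5861.6² / 4π²)^(1/3) = 7026 km.
Altitude h = a − R = 7026 − 6371 = 655 km.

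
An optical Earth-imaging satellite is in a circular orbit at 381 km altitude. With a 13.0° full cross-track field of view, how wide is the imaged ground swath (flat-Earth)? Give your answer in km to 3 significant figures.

86.8 km

Half-angle = 13.0°/2 = 6.5°.
Swath width ≈ 2h·tan(θ/2) = 2 × 381 × tan(6.5°) = 86.8 km.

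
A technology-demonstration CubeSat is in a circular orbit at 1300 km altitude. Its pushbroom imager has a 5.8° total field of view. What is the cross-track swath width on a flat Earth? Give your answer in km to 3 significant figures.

132 km

Half-angle = 5.8°/2 = 2.9°.
Swath width ≈ 2h·tan(θ/2) = 2 × 1300 × tan(2.9°) = 131.7 km.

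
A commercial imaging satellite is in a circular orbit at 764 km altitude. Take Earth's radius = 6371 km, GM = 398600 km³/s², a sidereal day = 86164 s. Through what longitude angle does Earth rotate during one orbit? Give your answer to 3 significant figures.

Semi-major axis a = 6371 + 764 = 7135 km. Period T = 2π√(a³/μ) = 2π√(7135³/398600) = 5997.9 s = 99.97 min.
During one orbit Earth rotates (5997.9 / 86164) × 360° = 25.06°.

25.1°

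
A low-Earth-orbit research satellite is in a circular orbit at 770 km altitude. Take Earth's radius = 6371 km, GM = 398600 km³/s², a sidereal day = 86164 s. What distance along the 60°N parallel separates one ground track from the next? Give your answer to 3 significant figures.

Semi-major axis a = 6371 + 770 = 7141 km. Period T = 2π√(a³/μ) = 2π√(7141³/398600) = 6005.5 s = 100.09 min.
Node shift per orbit = (6005.5/86164) × 360° = 25.09°.
Equatorial spacing = 25.09 × 111.2 km/° = 2790 km.
At 60° latitude, spacing = 2790 × cos(60°) = 1395 km.

1400 km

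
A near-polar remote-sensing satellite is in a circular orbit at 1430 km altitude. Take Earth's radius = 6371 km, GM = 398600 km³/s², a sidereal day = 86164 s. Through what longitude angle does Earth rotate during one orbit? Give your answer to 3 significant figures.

28.6°

Semi-major axis a = 6371 + 1430 = 7801 km. Period T = 2π√(a³/μ) = 2π√(7801³/398600) = 6857.0 s = 114.28 min.
During one orbit Earth rotates (6857.0 / 86164) × 360° = 28.65°.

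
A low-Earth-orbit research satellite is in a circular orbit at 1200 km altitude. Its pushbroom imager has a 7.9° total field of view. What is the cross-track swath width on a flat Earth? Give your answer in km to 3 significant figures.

166 km

Half-angle = 7.9°/2 = 3.95°.
Swath width ≈ 2h·tan(θ/2) = 2 × 1200 × tan(3.95°) = 165.7 km.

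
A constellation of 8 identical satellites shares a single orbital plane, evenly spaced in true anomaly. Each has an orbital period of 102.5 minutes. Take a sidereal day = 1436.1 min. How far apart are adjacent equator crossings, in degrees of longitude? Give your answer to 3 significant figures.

3.21°

T = 102.5 min = 6150.0 s.
Single-satellite node shift = (6150.0/86166) × 360° = 25.69°.
With 8 satellites evenly phased, successive equator crossings are 25.69/8 = 3.212° apart.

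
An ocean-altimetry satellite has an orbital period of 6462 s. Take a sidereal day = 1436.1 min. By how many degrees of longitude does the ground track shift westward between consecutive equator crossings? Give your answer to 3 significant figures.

During one orbit Earth rotates (6462.0 / 86166) × 360° = 27.00°.

27.0°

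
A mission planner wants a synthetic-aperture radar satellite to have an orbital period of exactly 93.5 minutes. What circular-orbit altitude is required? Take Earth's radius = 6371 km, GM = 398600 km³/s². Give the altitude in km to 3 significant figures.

T = 93.5 min = 5610.0 s.
From T = 2π√(a³/μ): a = (μ T²/4π²)^(1/3) = (398600 × 5610.0² / 4π²)^(1/3) = 6824 km.
Altitude h = a − R = 6824 − 6371 = 453 km.

453 km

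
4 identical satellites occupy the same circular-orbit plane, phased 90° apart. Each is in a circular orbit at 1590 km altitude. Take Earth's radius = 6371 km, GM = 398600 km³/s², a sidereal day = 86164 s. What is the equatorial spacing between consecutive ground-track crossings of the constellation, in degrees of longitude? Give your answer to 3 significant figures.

7.38°

Semi-major axis a = 6371 + 1590 = 7961 km. Period T = 2π√(a³/μ) = 2π√(7961³/398600) = 7069.1 s = 117.82 min.
Single-satellite node shift = (7069.1/86164) × 360° = 29.54°.
With 4 satellites evenly phased, successive equator crossings are 29.54/4 = 7.384° apart.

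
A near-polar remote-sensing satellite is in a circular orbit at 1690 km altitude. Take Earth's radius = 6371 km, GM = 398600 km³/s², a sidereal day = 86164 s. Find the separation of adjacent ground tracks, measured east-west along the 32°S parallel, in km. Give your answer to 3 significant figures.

Semi-major axis a = 6371 + 1690 = 8061 km. Period T = 2π√(a³/μ) = 2π√(8061³/398600) = 7202.7 s = 120.04 min.
Node shift per orbit = (7202.7/86164) × 360° = 30.09°.
Equatorial spacing = 30.09 × 111.2 km/° = 3346 km.
At 32° latitude, spacing = 3346 × cos(32°) = 2838 km.

2840 km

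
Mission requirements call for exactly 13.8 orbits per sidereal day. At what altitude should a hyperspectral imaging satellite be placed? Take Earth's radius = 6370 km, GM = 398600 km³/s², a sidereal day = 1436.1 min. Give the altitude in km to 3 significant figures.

959 km

Required period T = 86166 / 13.8 = 6243.9 s.
From T = 2π√(a³/μ): a = (μ T²/4π²)^(1/3) = (398600 × 6243.9² / 4π²)^(1/3) = 7329 km.
Altitude h = a − R = 7329 − 6370 = 959 km.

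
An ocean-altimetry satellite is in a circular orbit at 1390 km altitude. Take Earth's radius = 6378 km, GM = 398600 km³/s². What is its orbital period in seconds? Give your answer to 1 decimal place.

6813.6 seconds

Semi-major axis a = 6378 + 1390 = 7768 km. Period T = 2π√(a³/μ) = 2π√(7768³/398600) = 6813.6 s = 113.56 min.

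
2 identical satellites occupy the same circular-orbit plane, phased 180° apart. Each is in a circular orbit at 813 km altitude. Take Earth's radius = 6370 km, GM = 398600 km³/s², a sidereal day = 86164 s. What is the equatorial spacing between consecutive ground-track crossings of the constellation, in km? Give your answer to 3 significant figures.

Semi-major axis a = 6370 + 813 = 7183 km. Period T = 2π√(a³/μ) = 2π√(7183³/398600) = 6058.6 s = 100.98 min.
Single-satellite node shift = (6058.6/86164) × 360° = 25.31°.
With 2 satellites evenly phased, successive equator crossings are 25.31/2 = 12.657° apart.
That is 12.657 × 111.2 = 1407 km at the equator.

1410 km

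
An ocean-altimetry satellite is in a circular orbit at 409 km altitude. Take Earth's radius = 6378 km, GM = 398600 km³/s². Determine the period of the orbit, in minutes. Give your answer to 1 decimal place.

92.7 min

Semi-major axis a = 6378 + 409 = 6787 km. Period T = 2π√(a³/μ) = 2π√(6787³/398600) = 5564.5 s = 92.74 min.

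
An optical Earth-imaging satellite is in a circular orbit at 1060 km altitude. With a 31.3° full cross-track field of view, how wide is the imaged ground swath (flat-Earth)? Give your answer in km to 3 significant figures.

Half-angle = 31.3°/2 = 15.65°.
Swath width ≈ 2h·tan(θ/2) = 2 × 1060 × tan(15.65°) = 593.9 km.

594 km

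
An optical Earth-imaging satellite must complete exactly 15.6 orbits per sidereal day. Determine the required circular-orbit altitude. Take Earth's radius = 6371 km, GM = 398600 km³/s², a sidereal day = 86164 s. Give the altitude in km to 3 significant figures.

382 km

Required period T = 86164 / 15.6 = 5523.3 s.
From T = 2π√(a³/μ): a = (μ T²/4π²)^(1/3) = (398600 × 5523.3² / 4π²)^(1/3) = 6753 km.
Altitude h = a − R = 6753 − 6371 = 382 km.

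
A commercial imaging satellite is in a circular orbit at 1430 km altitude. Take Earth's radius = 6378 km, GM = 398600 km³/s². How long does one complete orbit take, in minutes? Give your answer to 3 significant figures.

Semi-major axis a = 6378 + 1430 = 7808 km. Period T = 2π√(a³/μ) = 2π√(7808³/398600) = 6866.3 s = 114.44 min.

114 min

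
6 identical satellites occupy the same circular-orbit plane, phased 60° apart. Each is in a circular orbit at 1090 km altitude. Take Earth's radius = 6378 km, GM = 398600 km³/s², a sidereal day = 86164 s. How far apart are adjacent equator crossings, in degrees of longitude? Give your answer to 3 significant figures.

Semi-major axis a = 6378 + 1090 = 7468 km. Period T = 2π√(a³/μ) = 2π√(7468³/398600) = 6422.7 s = 107.05 min.
Single-satellite node shift = (6422.7/86164) × 360° = 26.83°.
With 6 satellites evenly phased, successive equator crossings are 26.83/6 = 4.472° apart.

4.47°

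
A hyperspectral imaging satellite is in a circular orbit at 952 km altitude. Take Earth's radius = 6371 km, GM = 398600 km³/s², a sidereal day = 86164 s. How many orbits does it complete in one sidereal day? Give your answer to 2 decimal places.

13.82

Semi-major axis a = 6371 + 952 = 7323 km. Period T = 2π√(a³/μ) = 2π√(7323³/398600) = 6236.6 s = 103.94 min.
Orbits per sidereal day = 86164 / 6236.6 = 13.816.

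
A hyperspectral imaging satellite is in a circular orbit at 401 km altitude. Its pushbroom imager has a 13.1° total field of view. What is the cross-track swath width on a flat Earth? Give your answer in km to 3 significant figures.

Half-angle = 13.1°/2 = 6.55°.
Swath width ≈ 2h·tan(θ/2) = 2 × 401 × tan(6.55°) = 92.1 km.

92.1 km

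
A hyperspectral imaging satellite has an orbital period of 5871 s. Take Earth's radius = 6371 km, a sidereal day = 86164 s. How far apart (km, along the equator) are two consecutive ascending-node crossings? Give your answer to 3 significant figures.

During one orbit Earth rotates (5871.0 / 86164) × 360° = 24.53°.
At the equator that is 24.53° × (2π·6371/360) km/° = 24.53 × 111.2 = 2728 km.

2730 km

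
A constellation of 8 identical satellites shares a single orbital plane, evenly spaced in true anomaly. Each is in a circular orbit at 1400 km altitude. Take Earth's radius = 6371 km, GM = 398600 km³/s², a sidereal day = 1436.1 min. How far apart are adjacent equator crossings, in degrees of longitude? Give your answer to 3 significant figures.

Semi-major axis a = 6371 + 1400 = 7771 km. Period T = 2π√(a³/μ) = 2π√(7771³/398600) = 6817.5 s = 113.63 min.
Single-satellite node shift = (6817.5/86166) × 360° = 28.48°.
With 8 satellites evenly phased, successive equator crossings are 28.48/8 = 3.560° apart.

3.56°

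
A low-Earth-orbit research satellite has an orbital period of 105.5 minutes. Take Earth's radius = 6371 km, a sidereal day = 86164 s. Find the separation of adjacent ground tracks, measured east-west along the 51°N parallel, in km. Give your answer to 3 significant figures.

T = 105.5 min = 6330.0 s.
Node shift per orbit = (6330.0/86164) × 360° = 26.45°.
Equatorial spacing = 26.45 × 111.2 km/° = 2941 km.
At 51° latitude, spacing = 2941 × cos(51°) = 1851 km.

1850 km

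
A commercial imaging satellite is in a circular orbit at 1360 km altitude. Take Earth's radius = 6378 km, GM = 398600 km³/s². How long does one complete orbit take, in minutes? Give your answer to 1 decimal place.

Semi-major axis a = 6378 + 1360 = 7738 km. Period T = 2π√(a³/μ) = 2π√(7738³/398600) = 6774.1 s = 112.90 min.

112.9 min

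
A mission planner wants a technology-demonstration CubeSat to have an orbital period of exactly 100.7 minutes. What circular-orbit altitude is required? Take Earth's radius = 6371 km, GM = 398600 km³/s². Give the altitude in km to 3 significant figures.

799 km

T = 100.7 min = 6042.0 s.
From T = 2π√(a³/μ): a = (μ T²/4π²)^(1/3) = (398600 × 6042.0² / 4π²)^(1/3) = 7170 km.
Altitude h = a − R = 7170 − 6371 = 799 km.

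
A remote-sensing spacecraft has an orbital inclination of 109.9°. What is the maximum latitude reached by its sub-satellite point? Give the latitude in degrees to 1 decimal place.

Retrograde orbit: the ground track reaches ±(180° − i) = ±(180 − 109.9) = ±70.1°.

70.1°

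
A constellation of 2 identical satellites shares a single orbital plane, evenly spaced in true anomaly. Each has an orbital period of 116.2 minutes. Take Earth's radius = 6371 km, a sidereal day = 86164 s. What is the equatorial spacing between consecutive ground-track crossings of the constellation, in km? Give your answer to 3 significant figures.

T = 116.2 min = 6972.0 s.
Single-satellite node shift = (6972.0/86164) × 360° = 29.13°.
With 2 satellites evenly phased, successive equator crossings are 29.13/2 = 14.565° apart.
That is 14.565 × 111.2 = 1620 km at the equator.

1620 km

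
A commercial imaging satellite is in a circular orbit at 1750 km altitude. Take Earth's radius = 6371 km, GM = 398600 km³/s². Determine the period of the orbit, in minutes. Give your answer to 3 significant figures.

Semi-major axis a = 6371 + 1750 = 8121 km. Period T = 2π√(a³/μ) = 2π√(8121³/398600) = 7283.3 s = 121.39 min.

121 min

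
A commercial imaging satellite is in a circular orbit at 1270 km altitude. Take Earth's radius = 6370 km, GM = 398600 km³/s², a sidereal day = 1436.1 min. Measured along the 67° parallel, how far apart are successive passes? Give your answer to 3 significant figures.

1210 km

Semi-major axis a = 6370 + 1270 = 7640 km. Period T = 2π√(a³/μ) = 2π√(7640³/398600) = 6645.9 s = 110.76 min.
Node shift per orbit = (6645.9/86166) × 360° = 27.77°.
Equatorial spacing = 27.77 × 111.2 km/° = 3087 km.
At 67° latitude, spacing = 3087 × cos(67°) = 1206 km.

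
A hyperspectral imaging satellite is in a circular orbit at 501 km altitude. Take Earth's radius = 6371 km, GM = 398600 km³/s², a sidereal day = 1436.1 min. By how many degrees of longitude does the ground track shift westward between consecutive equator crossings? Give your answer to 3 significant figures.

23.7°

Semi-major axis a = 6371 + 501 = 6872 km. Period T = 2π√(a³/μ) = 2π√(6872³/398600) = 5669.4 s = 94.49 min.
During one orbit Earth rotates (5669.4 / 86166) × 360° = 23.69°.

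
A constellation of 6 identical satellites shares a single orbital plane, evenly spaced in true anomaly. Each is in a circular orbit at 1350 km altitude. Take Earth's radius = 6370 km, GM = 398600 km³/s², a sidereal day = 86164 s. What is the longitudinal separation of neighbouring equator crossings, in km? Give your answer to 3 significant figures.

Semi-major axis a = 6370 + 1350 = 7720 km. Period T = 2π√(a³/μ) = 2π√(7720³/398600) = 6750.5 s = 112.51 min.
Single-satellite node shift = (6750.5/86164) × 360° = 28.20°.
With 6 satellites evenly phased, successive equator crossings are 28.20/6 = 4.701° apart.
That is 4.701 × 111.2 = 523 km at the equator.

523 km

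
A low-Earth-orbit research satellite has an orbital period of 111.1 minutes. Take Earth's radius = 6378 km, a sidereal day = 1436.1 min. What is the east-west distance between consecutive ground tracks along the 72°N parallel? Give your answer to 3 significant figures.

T = 111.1 min = 6666.0 s.
Node shift per orbit = (6666.0/86166) × 360° = 27.85°.
Equatorial spacing = 27.85 × 111.3 km/° = 3100 km.
At 72° latitude, spacing = 3100 × cos(72°) = 958 km.

958 km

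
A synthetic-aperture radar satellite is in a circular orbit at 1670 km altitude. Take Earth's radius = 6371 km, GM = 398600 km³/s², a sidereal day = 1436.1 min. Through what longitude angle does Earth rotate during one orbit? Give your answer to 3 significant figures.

Semi-major axis a = 6371 + 1670 = 8041 km. Period T = 2π√(a³/μ) = 2π√(8041³/398600) = 7175.9 s = 119.60 min.
During one orbit Earth rotates (7175.9 / 86166) × 360° = 29.98°.

30.0°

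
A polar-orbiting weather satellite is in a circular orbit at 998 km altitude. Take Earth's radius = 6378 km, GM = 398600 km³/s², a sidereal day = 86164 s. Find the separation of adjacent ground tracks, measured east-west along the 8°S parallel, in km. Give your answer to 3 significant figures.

2900 km

Semi-major axis a = 6378 + 998 = 7376 km. Period T = 2π√(a³/μ) = 2π√(7376³/398600) = 6304.4 s = 105.07 min.
Node shift per orbit = (6304.4/86164) × 360° = 26.34°.
Equatorial spacing = 26.34 × 111.3 km/° = 2932 km.
At 8° latitude, spacing = 2932 × cos(8°) = 2904 km.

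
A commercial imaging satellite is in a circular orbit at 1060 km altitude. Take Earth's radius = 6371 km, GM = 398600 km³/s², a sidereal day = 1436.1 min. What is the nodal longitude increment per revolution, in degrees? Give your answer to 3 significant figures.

26.6°

Semi-major axis a = 6371 + 1060 = 7431 km. Period T = 2π√(a³/μ) = 2π√(7431³/398600) = 6375.0 s = 106.25 min.
During one orbit Earth rotates (6375.0 / 86166) × 360° = 26.63°.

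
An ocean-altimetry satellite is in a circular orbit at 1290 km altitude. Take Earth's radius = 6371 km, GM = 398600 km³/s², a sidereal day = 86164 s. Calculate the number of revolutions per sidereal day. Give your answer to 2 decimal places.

12.91

Semi-major axis a = 6371 + 1290 = 7661 km. Period T = 2π√(a³/μ) = 2π√(7661³/398600) = 6673.3 s = 111.22 min.
Orbits per sidereal day = 86164 / 6673.3 = 12.912.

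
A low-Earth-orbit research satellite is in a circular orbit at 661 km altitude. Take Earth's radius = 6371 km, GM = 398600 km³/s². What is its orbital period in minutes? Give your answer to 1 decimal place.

97.8 min

Semi-major axis a = 6371 + 661 = 7032 km. Period T = 2π√(a³/μ) = 2π√(7032³/398600) = 5868.5 s = 97.81 min.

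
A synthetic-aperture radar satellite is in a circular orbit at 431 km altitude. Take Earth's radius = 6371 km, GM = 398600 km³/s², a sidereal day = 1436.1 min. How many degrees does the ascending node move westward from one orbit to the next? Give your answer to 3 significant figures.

Semi-major axis a = 6371 + 431 = 6802 km. Period T = 2π√(a³/μ) = 2π√(6802³/398600) = 5583.0 s = 93.05 min.
During one orbit Earth rotates (5583.0 / 86166) × 360° = 23.33°.

23.3°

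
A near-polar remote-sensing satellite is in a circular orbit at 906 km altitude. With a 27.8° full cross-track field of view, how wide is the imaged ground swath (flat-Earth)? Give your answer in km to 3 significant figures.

448 km

Half-angle = 27.8°/2 = 13.9°.
Swath width ≈ 2h·tan(θ/2) = 2 × 906 × tan(13.9°) = 448.4 km.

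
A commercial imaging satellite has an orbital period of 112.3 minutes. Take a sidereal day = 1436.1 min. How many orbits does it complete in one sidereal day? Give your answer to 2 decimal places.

12.79

T = 112.3 min = 6738.0 s.
Orbits per sidereal day = 86166 / 6738.0 = 12.788.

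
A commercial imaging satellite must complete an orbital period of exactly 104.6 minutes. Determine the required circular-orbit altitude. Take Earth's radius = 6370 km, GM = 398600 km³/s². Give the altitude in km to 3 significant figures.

984 km

T = 104.6 min = 6276.0 s.
From T = 2π√(a³/μ): a = (μ T²/4π²)^(1/3) = (398600 × 6276.0² / 4π²)^(1/3) = 7354 km.
Altitude h = a − R = 7354 − 6370 = 984 km.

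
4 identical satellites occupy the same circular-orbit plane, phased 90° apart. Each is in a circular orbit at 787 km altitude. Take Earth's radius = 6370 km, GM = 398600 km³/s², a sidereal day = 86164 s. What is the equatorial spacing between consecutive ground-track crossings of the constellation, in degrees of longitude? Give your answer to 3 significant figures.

6.29°

Semi-major axis a = 6370 + 787 = 7157 km. Period T = 2π√(a³/μ) = 2π√(7157³/398600) = 6025.7 s = 100.43 min.
Single-satellite node shift = (6025.7/86164) × 360° = 25.18°.
With 4 satellites evenly phased, successive equator crossings are 25.18/4 = 6.294° apart.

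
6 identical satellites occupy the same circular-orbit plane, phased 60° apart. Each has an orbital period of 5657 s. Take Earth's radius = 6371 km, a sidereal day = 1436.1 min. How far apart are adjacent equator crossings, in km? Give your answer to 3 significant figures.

438 km

Single-satellite node shift = (5657.0/86166) × 360° = 23.63°.
With 6 satellites evenly phased, successive equator crossings are 23.63/6 = 3.939° apart.
That is 3.939 × 111.2 = 438 km at the equator.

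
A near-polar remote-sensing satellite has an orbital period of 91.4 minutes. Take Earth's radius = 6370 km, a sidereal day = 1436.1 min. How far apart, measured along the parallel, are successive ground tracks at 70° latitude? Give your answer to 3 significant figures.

871 km

T = 91.4 min = 5484.0 s.
Node shift per orbit = (5484.0/86166) × 360° = 22.91°.
Equatorial spacing = 22.91 × 111.2 km/° = 2547 km.
At 70° latitude, spacing = 2547 × cos(70°) = 871 km.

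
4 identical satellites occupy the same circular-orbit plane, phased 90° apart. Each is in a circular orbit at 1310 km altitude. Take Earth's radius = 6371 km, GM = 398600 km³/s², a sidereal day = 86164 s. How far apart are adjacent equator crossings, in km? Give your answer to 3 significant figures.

Semi-major axis a = 6371 + 1310 = 7681 km. Period T = 2π√(a³/μ) = 2π√(7681³/398600) = 6699.4 s = 111.66 min.
Single-satellite node shift = (6699.4/86164) × 360° = 27.99°.
With 4 satellites evenly phased, successive equator crossings are 27.99/4 = 6.998° apart.
That is 6.998 × 111.2 = 778 km at the equator.

778 km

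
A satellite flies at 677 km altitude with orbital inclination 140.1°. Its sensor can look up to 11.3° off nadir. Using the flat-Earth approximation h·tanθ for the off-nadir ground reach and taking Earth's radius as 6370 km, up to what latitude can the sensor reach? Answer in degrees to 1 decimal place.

Retrograde orbit: the ground track reaches ±(180° − i) = ±(180 − 140.1) = ±39.9°.
Sensor half-swath on the ground ≈ 677·tan(11.3°) = 135 km = 1.22° of latitude.
Maximum observable latitude ≈ 39.9 + 1.22 = 41.1°.

41.1°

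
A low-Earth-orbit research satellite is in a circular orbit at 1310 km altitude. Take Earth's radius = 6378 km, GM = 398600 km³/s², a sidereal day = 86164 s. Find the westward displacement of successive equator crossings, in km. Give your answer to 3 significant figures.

Semi-major axis a = 6378 + 1310 = 7688 km. Period T = 2π√(a³/μ) = 2π√(7688³/398600) = 6708.6 s = 111.81 min.
During one orbit Earth rotates (6708.6 / 86164) × 360° = 28.03°.
At the equator that is 28.03° × (2π·6378/360) km/° = 28.03 × 111.3 = 3120 km.

3120 km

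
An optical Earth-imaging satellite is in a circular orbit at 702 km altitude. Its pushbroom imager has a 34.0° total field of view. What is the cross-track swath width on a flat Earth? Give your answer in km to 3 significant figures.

429 km

Half-angle = 34.0°/2 = 17°.
Swath width ≈ 2h·tan(θ/2) = 2 × 702 × tan(17°) = 429.2 km.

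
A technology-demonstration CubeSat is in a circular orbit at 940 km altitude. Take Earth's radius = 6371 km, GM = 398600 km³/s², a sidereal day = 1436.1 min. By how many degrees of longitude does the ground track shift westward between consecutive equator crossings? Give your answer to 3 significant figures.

26.0°

Semi-major axis a = 6371 + 940 = 7311 km. Period T = 2π√(a³/μ) = 2π√(7311³/398600) = 6221.2 s = 103.69 min.
During one orbit Earth rotates (6221.2 / 86166) × 360° = 25.99°.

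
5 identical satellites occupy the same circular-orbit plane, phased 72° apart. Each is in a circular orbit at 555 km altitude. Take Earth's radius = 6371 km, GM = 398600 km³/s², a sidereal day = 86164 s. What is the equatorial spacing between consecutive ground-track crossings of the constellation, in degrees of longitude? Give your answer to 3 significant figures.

Semi-major axis a = 6371 + 555 = 6926 km. Period T = 2π√(a³/μ) = 2π√(6926³/398600) = 5736.3 s = 95.61 min.
Single-satellite node shift = (5736.3/86164) × 360° = 23.97°.
With 5 satellites evenly phased, successive equator crossings are 23.97/5 = 4.793° apart.

4.79°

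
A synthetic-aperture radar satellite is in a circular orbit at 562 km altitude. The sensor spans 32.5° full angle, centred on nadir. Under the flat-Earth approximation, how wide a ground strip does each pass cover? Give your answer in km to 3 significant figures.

328 km

Half-angle = 32.5°/2 = 16.25°.
Swath width ≈ 2h·tan(θ/2) = 2 × 562 × tan(16.25°) = 327.6 km.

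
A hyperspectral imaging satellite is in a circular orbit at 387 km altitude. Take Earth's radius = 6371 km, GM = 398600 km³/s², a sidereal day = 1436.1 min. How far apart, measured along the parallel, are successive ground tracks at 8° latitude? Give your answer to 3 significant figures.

2540 km

Semi-major axis a = 6371 + 387 = 6758 km. Period T = 2π√(a³/μ) = 2π√(6758³/398600) = 5528.9 s = 92.15 min.
Node shift per orbit = (5528.9/86166) × 360° = 23.10°.
Equatorial spacing = 23.10 × 111.2 km/° = 2569 km.
At 8° latitude, spacing = 2569 × cos(8°) = 2544 km.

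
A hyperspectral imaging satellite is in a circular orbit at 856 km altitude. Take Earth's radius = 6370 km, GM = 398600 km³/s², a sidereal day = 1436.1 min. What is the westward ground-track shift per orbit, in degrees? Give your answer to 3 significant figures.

Semi-major axis a = 6370 + 856 = 7226 km. Period T = 2π√(a³/μ) = 2π√(7226³/398600) = 6113.1 s = 101.88 min.
During one orbit Earth rotates (6113.1 / 86166) × 360° = 25.54°.

25.5°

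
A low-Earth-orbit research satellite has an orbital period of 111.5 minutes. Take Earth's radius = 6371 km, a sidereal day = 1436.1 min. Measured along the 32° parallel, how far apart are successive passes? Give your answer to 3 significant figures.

2640 km

T = 111.5 min = 6690.0 s.
Node shift per orbit = (6690.0/86166) × 360° = 27.95°.
Equatorial spacing = 27.95 × 111.2 km/° = 3108 km.
At 32° latitude, spacing = 3108 × cos(32°) = 2636 km.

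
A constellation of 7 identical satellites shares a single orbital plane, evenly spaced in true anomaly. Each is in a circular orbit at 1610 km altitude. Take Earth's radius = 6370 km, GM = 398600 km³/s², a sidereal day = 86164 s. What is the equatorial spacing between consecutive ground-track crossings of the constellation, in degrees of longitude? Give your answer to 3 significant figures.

Semi-major axis a = 6370 + 1610 = 7980 km. Period T = 2π√(a³/μ) = 2π√(7980³/398600) = 7094.4 s = 118.24 min.
Single-satellite node shift = (7094.4/86164) × 360° = 29.64°.
With 7 satellites evenly phased, successive equator crossings are 29.64/7 = 4.234° apart.

4.23°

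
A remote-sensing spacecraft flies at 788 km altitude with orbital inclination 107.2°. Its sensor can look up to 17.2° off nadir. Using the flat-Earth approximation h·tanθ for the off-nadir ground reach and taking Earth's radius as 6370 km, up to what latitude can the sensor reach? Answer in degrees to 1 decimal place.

Retrograde orbit: the ground track reaches ±(180° − i) = ±(180 − 107.2) = ±72.8°.
Sensor half-swath on the ground ≈ 788·tan(17.2°) = 244 km = 2.19° of latitude.
Maximum observable latitude ≈ 72.8 + 2.19 = 75.0°.

75.0°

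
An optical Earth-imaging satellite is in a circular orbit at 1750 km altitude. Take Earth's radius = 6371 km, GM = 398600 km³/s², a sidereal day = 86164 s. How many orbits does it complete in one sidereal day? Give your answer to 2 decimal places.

Semi-major axis a = 6371 + 1750 = 8121 km. Period T = 2π√(a³/μ) = 2π√(8121³/398600) = 7283.3 s = 121.39 min.
Orbits per sidereal day = 86164 / 7283.3 = 11.830.

11.83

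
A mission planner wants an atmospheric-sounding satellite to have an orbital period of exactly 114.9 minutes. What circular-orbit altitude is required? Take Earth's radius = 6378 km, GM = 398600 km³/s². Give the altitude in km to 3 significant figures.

1450 km

T = 114.9 min = 6894.0 s.
From T = 2π√(a³/μ): a = (μ T²/4π²)^(1/3) = (398600 × 6894.0² / 4π²)^(1/3) = 7829 km.
Altitude h = a − R = 7829 − 6378 = 1451 km.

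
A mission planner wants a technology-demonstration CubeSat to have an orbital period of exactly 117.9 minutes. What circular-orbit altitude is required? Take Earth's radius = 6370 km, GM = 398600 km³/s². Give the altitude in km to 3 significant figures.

1590 km

T = 117.9 min = 7074.0 s.
From T = 2π√(a³/μ): a = (μ T²/4π²)^(1/3) = (398600 × 7074.0² / 4π²)^(1/3) = 7965 km.
Altitude h = a − R = 7965 − 6370 = 1595 km.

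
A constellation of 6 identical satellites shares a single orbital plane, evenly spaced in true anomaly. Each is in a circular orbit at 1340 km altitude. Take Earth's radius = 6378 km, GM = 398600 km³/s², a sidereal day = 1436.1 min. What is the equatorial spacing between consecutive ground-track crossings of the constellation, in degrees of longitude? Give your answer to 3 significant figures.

Semi-major axis a = 6378 + 1340 = 7718 km. Period T = 2π√(a³/μ) = 2π√(7718³/398600) = 6747.9 s = 112.46 min.
Single-satellite node shift = (6747.9/86166) × 360° = 28.19°.
With 6 satellites evenly phased, successive equator crossings are 28.19/6 = 4.699° apart.

4.70°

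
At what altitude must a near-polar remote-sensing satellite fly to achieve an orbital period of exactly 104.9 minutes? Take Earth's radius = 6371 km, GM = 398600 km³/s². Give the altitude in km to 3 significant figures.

T = 104.9 min = 6294.0 s.
From T = 2π√(a³/μ): a = (μ T²/4π²)^(1/3) = (398600 × 6294.0² / 4π²)^(1/3) = 7368 km.
Altitude h = a − R = 7368 − 6371 = 997 km.

997 km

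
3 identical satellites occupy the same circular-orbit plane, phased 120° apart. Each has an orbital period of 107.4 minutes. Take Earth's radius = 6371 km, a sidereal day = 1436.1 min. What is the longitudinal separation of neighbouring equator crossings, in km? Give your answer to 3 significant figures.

T = 107.4 min = 6444.0 s.
Single-satellite node shift = (6444.0/86166) × 360° = 26.92°.
With 3 satellites evenly phased, successive equator crossings are 26.92/3 = 8.974° apart.
That is 8.974 × 111.2 = 998 km at the equator.

998 km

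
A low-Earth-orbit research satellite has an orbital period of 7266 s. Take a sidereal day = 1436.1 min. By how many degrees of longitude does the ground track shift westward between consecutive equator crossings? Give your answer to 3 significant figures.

During one orbit Earth rotates (7266.0 / 86166) × 360° = 30.36°.

30.4°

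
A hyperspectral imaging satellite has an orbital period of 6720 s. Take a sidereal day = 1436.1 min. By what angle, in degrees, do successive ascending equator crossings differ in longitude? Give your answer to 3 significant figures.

During one orbit Earth rotates (6720.0 / 86166) × 360° = 28.08°.

28.1°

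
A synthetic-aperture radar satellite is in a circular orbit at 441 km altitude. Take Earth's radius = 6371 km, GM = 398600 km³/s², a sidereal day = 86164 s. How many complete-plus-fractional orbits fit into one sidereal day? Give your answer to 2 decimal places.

Semi-major axis a = 6371 + 441 = 6812 km. Period T = 2π√(a³/μ) = 2π√(6812³/398600) = 5595.3 s = 93.25 min.
Orbits per sidereal day = 86164 / 5595.3 = 15.399.

15.40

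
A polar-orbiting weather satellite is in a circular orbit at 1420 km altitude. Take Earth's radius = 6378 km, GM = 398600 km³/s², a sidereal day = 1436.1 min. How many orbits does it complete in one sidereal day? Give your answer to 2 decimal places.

Semi-major axis a = 6378 + 1420 = 7798 km. Period T = 2π√(a³/μ) = 2π√(7798³/398600) = 6853.1 s = 114.22 min.
Orbits per sidereal day = 86166 / 6853.1 = 12.573.

12.57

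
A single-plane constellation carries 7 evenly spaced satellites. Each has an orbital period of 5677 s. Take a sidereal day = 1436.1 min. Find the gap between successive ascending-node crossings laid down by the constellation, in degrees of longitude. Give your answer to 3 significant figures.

3.39°

Single-satellite node shift = (5677.0/86166) × 360° = 23.72°.
With 7 satellites evenly phased, successive equator crossings are 23.72/7 = 3.388° apart.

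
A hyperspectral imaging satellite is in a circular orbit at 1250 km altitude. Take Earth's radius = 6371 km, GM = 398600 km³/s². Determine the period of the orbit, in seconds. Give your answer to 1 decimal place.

Semi-major axis a = 6371 + 1250 = 7621 km. Period T = 2π√(a³/μ) = 2π√(7621³/398600) = 6621.1 s = 110.35 min.

6621.1 seconds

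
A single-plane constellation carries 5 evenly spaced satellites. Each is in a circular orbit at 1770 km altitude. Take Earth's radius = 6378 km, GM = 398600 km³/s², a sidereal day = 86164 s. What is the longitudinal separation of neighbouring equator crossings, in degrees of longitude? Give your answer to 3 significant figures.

6.12°

Semi-major axis a = 6378 + 1770 = 8148 km. Period T = 2π√(a³/μ) = 2π√(8148³/398600) = 7319.6 s = 121.99 min.
Single-satellite node shift = (7319.6/86164) × 360° = 30.58°.
With 5 satellites evenly phased, successive equator crossings are 30.58/5 = 6.116° apart.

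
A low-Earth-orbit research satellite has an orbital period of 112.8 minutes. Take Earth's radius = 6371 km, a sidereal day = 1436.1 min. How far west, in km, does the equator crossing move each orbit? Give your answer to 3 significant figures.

3140 km

T = 112.8 min = 6768.0 s.
During one orbit Earth rotates (6768.0 / 86166) × 360° = 28.28°.
At the equator that is 28.28° × (2π·6371/360) km/° = 28.28 × 111.2 = 3144 km.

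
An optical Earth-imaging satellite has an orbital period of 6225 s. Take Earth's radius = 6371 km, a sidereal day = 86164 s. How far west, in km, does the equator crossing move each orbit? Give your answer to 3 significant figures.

During one orbit Earth rotates (6225.0 / 86164) × 360° = 26.01°.
At the equator that is 26.01° × (2π·6371/360) km/° = 26.01 × 111.2 = 2892 km.

2890 km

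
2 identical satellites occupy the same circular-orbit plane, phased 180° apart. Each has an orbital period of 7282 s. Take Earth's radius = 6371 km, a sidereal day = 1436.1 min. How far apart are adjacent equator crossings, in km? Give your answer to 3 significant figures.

Single-satellite node shift = (7282.0/86166) × 360° = 30.42°.
With 2 satellites evenly phased, successive equator crossings are 30.42/2 = 15.212° apart.
That is 15.212 × 111.2 = 1692 km at the equator.

1690 km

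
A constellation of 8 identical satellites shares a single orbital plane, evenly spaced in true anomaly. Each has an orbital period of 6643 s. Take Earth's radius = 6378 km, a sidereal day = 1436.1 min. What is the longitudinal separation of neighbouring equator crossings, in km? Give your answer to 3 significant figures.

Single-satellite node shift = (6643.0/86166) × 360° = 27.75°.
With 8 satellites evenly phased, successive equator crossings are 27.75/8 = 3.469° apart.
That is 3.469 × 111.3 = 386 km at the equator.

386 km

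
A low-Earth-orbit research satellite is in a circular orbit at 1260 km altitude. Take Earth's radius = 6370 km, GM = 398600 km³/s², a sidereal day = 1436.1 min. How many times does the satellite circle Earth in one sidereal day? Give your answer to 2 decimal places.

Semi-major axis a = 6370 + 1260 = 7630 km. Period T = 2π√(a³/μ) = 2π√(7630³/398600) = 6632.8 s = 110.55 min.
Orbits per sidereal day = 86166 / 6632.8 = 12.991.

12.99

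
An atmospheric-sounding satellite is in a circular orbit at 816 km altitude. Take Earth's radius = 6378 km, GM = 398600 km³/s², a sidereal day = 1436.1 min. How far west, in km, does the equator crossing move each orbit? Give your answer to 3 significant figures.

Semi-major axis a = 6378 + 816 = 7194 km. Period T = 2π√(a³/μ) = 2π√(7194³/398600) = 6072.5 s = 101.21 min.
During one orbit Earth rotates (6072.5 / 86166) × 360° = 25.37°.
At the equator that is 25.37° × (2π·6378/360) km/° = 25.37 × 111.3 = 2824 km.

2820 km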